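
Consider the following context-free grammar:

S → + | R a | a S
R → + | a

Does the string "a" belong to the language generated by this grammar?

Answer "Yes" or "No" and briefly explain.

No - no valid derivation exists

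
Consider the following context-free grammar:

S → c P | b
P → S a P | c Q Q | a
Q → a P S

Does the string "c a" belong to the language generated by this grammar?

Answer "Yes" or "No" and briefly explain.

Yes - a valid derivation exists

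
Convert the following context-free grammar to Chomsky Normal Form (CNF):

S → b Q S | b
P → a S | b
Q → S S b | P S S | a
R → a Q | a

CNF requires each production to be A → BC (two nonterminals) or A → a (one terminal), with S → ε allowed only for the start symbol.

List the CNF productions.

TB → b; S → b; TA → a; P → b; Q → a; R → a; S → TB X0; X0 → Q S; P → TA S; Q → S X1; X1 → S TB; Q → P X2; X2 → S S; R → TA Q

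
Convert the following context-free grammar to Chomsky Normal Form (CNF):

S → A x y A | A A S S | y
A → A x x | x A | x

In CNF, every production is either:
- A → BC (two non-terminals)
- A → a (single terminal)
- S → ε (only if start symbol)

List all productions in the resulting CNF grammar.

TX → x; TY → y; S → y; A → x; S → A X0; X0 → TX X1; X1 → TY A; S → A X2; X2 → A X3; X3 → S S; A → A X4; X4 → TX TX; A → TX A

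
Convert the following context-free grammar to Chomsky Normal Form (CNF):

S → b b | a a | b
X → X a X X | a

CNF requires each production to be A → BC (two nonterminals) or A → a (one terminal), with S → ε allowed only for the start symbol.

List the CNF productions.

TB → b; TA → a; S → b; X → a; S → TB TB; S → TA TA; X → X X0; X0 → TA X1; X1 → X X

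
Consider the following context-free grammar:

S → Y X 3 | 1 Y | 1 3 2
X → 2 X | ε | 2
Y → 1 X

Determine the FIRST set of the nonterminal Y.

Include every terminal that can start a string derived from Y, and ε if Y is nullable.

We compute FIRST(Y) using the standard algorithm.
FIRST(S) = {1}
FIRST(X) = {2, ε}
FIRST(Y) = {1}
Therefore, FIRST(Y) = {1}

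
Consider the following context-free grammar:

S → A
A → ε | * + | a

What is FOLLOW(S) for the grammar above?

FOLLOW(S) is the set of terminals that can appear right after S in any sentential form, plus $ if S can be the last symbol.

We compute FOLLOW(S) using the standard algorithm.
FOLLOW(S) starts with {$}.
FIRST(A) = {*, a, ε}
FIRST(S) = {*, a, ε}
FOLLOW(A) = {$}
FOLLOW(S) = {$}
Therefore, FOLLOW(S) = {$}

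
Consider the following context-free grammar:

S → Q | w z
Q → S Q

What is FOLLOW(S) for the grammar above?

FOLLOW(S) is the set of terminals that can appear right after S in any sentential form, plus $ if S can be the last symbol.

We compute FOLLOW(S) using the standard algorithm.
FOLLOW(S) starts with {$}.
FIRST(Q) = {w}
FIRST(S) = {w}
FOLLOW(Q) = {$, w}
FOLLOW(S) = {$, w}
Therefore, FOLLOW(S) = {$, w}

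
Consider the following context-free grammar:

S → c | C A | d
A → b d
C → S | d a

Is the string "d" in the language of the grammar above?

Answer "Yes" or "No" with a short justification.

Yes - a valid derivation exists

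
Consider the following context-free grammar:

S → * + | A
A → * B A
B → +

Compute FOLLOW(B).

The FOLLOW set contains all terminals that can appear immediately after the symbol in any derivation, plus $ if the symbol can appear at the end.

We compute FOLLOW(B) using the standard algorithm.
FOLLOW(S) starts with {$}.
FIRST(A) = {*}
FIRST(B) = {+}
FIRST(S) = {*}
FOLLOW(A) = {$}
FOLLOW(B) = {*}
FOLLOW(S) = {$}
Therefore, FOLLOW(B) = {*}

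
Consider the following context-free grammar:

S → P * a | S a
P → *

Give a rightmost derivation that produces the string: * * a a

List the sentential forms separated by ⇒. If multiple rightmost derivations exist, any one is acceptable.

S ⇒ S a ⇒ P * a a ⇒ * * a a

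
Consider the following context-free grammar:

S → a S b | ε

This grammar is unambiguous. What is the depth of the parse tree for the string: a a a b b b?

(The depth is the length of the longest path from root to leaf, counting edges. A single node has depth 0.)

4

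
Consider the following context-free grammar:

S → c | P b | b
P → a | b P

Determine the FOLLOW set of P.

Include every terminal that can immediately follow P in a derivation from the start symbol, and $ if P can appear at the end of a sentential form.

We compute FOLLOW(P) using the standard algorithm.
FOLLOW(S) starts with {$}.
FIRST(P) = {a, b}
FIRST(S) = {a, b, c}
FOLLOW(P) = {b}
FOLLOW(S) = {$}
Therefore, FOLLOW(P) = {b}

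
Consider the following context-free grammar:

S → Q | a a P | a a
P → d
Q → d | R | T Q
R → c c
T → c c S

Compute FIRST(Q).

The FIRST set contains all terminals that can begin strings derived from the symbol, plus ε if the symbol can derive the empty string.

We compute FIRST(Q) using the standard algorithm.
FIRST(P) = {d}
FIRST(Q) = {c, d}
FIRST(R) = {c}
FIRST(S) = {a, c, d}
FIRST(T) = {c}
Therefore, FIRST(Q) = {c, d}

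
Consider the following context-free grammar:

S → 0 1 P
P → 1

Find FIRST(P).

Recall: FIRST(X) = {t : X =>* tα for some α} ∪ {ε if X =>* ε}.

We compute FIRST(P) using the standard algorithm.
FIRST(P) = {1}
FIRST(S) = {0}
Therefore, FIRST(P) = {1}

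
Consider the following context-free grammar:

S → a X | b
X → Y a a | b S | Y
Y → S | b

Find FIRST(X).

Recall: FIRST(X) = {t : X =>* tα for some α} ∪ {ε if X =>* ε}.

We compute FIRST(X) using the standard algorithm.
FIRST(S) = {a, b}
FIRST(X) = {a, b}
FIRST(Y) = {a, b}
Therefore, FIRST(X) = {a, b}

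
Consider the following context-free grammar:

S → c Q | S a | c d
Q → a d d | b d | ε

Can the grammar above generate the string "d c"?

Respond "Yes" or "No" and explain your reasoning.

No - no valid derivation exists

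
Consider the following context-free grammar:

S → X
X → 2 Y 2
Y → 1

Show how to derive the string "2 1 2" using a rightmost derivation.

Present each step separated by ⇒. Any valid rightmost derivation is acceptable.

S ⇒ X ⇒ 2 Y 2 ⇒ 2 1 2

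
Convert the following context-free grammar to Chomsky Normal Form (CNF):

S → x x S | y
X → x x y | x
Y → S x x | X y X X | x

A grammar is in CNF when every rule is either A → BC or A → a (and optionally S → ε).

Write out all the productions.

TX → x; S → y; TY → y; X → x; Y → x; S → TX X0; X0 → TX S; X → TX X1; X1 → TX TY; Y → S X2; X2 → TX TX; Y → X X3; X3 → TY X4; X4 → X X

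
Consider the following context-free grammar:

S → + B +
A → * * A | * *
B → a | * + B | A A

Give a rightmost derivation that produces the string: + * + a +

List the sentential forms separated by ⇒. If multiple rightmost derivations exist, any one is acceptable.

S ⇒ + B + ⇒ + * + B + ⇒ + * + a +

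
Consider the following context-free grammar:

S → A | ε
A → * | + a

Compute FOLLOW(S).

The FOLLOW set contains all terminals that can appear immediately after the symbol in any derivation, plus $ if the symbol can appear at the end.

We compute FOLLOW(S) using the standard algorithm.
FOLLOW(S) starts with {$}.
FIRST(A) = {*, +}
FIRST(S) = {*, +, ε}
FOLLOW(A) = {$}
FOLLOW(S) = {$}
Therefore, FOLLOW(S) = {$}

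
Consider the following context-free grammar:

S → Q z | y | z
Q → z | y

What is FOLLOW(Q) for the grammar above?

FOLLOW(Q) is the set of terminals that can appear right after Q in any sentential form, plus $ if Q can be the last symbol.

We compute FOLLOW(Q) using the standard algorithm.
FOLLOW(S) starts with {$}.
FIRST(Q) = {y, z}
FIRST(S) = {y, z}
FOLLOW(Q) = {z}
FOLLOW(S) = {$}
Therefore, FOLLOW(Q) = {z}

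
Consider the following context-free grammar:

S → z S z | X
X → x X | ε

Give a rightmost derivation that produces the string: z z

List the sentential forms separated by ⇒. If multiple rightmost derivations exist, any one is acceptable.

S ⇒ z S z ⇒ z X z ⇒ z z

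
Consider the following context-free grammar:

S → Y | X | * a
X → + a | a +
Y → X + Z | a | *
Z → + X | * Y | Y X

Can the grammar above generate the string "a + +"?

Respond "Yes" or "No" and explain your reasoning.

No - no valid derivation exists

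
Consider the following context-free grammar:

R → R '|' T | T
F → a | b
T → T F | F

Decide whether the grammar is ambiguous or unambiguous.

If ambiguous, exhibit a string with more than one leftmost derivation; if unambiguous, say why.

Unambiguous - every string in the language has a unique leftmost derivation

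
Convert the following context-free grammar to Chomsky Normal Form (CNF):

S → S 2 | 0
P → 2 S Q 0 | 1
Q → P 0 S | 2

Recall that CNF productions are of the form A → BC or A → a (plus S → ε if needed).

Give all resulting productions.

T2 → 2; S → 0; T0 → 0; P → 1; Q → 2; S → S T2; P → T2 X0; X0 → S X1; X1 → Q T0; Q → P X2; X2 → T0 S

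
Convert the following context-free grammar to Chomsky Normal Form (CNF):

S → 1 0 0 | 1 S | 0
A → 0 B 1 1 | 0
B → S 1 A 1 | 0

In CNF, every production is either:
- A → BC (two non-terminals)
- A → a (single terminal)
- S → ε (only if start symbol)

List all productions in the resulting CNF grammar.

T1 → 1; T0 → 0; S → 0; A → 0; B → 0; S → T1 X0; X0 → T0 T0; S → T1 S; A → T0 X1; X1 → B X2; X2 → T1 T1; B → S X3; X3 → T1 X4; X4 → A T1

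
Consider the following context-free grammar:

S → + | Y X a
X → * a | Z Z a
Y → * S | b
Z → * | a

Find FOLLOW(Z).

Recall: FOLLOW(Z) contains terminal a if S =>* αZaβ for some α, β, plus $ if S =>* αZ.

We compute FOLLOW(Z) using the standard algorithm.
FOLLOW(S) starts with {$}.
FIRST(S) = {*, +, b}
FIRST(X) = {*, a}
FIRST(Y) = {*, b}
FIRST(Z) = {*, a}
FOLLOW(S) = {$, *, a}
FOLLOW(X) = {a}
FOLLOW(Y) = {*, a}
FOLLOW(Z) = {*, a}
Therefore, FOLLOW(Z) = {*, a}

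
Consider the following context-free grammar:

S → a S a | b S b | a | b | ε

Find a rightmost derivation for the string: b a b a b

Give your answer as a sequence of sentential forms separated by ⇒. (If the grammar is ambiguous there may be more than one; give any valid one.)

S ⇒ b S b ⇒ b a S a b ⇒ b a b a b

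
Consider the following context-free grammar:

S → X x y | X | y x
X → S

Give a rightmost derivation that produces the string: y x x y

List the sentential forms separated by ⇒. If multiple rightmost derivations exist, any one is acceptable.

S ⇒ X x y ⇒ S x y ⇒ y x x y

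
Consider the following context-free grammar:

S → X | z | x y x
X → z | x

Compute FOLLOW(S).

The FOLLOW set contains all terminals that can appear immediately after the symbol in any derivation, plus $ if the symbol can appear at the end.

We compute FOLLOW(S) using the standard algorithm.
FOLLOW(S) starts with {$}.
FIRST(S) = {x, z}
FIRST(X) = {x, z}
FOLLOW(S) = {$}
FOLLOW(X) = {$}
Therefore, FOLLOW(S) = {$}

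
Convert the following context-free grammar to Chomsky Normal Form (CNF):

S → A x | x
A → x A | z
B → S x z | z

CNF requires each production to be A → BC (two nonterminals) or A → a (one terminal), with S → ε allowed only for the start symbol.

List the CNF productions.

TX → x; S → x; A → z; TZ → z; B → z; S → A TX; A → TX A; B → S X0; X0 → TX TZ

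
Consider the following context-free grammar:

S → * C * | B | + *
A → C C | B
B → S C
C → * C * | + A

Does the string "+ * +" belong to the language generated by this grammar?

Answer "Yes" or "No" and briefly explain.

No - no valid derivation exists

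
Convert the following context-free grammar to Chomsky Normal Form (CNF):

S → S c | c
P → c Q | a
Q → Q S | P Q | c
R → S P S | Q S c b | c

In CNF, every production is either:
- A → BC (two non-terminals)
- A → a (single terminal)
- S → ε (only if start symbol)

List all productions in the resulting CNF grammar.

TC → c; S → c; P → a; Q → c; TB → b; R → c; S → S TC; P → TC Q; Q → Q S; Q → P Q; R → S X0; X0 → P S; R → Q X1; X1 → S X2; X2 → TC TB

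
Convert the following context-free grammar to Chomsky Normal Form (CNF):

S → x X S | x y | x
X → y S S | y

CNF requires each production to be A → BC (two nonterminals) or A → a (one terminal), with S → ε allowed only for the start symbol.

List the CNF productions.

TX → x; TY → y; S → x; X → y; S → TX X0; X0 → X S; S → TX TY; X → TY X1; X1 → S S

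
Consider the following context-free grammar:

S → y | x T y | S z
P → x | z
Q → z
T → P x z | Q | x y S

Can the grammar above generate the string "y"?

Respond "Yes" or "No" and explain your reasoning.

Yes - a valid derivation exists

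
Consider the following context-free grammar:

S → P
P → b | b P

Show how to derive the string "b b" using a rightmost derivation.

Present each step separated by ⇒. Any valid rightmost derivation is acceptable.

S ⇒ P ⇒ b P ⇒ b b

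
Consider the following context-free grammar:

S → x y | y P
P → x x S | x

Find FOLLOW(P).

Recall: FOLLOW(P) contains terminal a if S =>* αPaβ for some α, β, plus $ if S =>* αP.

We compute FOLLOW(P) using the standard algorithm.
FOLLOW(S) starts with {$}.
FIRST(P) = {x}
FIRST(S) = {x, y}
FOLLOW(P) = {$}
FOLLOW(S) = {$}
Therefore, FOLLOW(P) = {$}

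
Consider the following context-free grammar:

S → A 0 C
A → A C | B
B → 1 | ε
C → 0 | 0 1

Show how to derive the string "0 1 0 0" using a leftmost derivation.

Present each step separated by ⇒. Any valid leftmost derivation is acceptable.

S ⇒ A 0 C ⇒ A C 0 C ⇒ B C 0 C ⇒ C 0 C ⇒ 0 1 0 C ⇒ 0 1 0 0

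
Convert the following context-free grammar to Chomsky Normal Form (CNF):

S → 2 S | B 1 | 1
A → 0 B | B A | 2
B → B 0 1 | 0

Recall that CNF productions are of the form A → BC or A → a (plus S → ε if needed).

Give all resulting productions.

T2 → 2; T1 → 1; S → 1; T0 → 0; A → 2; B → 0; S → T2 S; S → B T1; A → T0 B; A → B A; B → B X0; X0 → T0 T1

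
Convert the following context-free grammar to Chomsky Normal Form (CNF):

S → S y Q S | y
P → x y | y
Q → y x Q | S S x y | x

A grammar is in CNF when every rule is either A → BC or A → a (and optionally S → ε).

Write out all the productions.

TY → y; S → y; TX → x; P → y; Q → x; S → S X0; X0 → TY X1; X1 → Q S; P → TX TY; Q → TY X2; X2 → TX Q; Q → S X3; X3 → S X4; X4 → TX TY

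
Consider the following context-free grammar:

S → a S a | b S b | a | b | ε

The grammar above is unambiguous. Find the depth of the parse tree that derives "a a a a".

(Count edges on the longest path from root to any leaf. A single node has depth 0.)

3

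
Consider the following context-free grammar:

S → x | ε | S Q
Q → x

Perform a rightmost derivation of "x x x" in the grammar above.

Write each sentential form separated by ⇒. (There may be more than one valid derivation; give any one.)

S ⇒ S Q ⇒ S x ⇒ S Q x ⇒ S x x ⇒ x x x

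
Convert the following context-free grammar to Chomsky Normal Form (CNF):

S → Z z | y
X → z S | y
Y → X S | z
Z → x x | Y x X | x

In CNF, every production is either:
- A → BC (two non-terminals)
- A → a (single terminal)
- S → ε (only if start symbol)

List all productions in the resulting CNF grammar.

TZ → z; S → y; X → y; Y → z; TX → x; Z → x; S → Z TZ; X → TZ S; Y → X S; Z → TX TX; Z → Y X0; X0 → TX X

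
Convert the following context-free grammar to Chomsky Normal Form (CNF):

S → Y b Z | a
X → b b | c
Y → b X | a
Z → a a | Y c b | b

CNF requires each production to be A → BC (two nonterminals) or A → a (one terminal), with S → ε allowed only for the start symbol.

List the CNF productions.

TB → b; S → a; X → c; Y → a; TA → a; TC → c; Z → b; S → Y X0; X0 → TB Z; X → TB TB; Y → TB X; Z → TA TA; Z → Y X1; X1 → TC TB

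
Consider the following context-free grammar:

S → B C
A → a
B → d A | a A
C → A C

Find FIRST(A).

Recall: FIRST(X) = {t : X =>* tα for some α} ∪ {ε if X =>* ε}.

We compute FIRST(A) using the standard algorithm.
FIRST(A) = {a}
FIRST(B) = {a, d}
FIRST(C) = {a}
FIRST(S) = {a, d}
Therefore, FIRST(A) = {a}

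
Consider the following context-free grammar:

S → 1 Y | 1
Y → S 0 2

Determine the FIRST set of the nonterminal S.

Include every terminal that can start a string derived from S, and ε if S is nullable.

We compute FIRST(S) using the standard algorithm.
FIRST(S) = {1}
FIRST(Y) = {1}
Therefore, FIRST(S) = {1}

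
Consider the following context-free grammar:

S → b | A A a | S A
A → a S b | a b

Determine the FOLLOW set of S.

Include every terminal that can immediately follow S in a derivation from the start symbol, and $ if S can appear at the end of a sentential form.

We compute FOLLOW(S) using the standard algorithm.
FOLLOW(S) starts with {$}.
FIRST(A) = {a}
FIRST(S) = {a, b}
FOLLOW(A) = {$, a, b}
FOLLOW(S) = {$, a, b}
Therefore, FOLLOW(S) = {$, a, b}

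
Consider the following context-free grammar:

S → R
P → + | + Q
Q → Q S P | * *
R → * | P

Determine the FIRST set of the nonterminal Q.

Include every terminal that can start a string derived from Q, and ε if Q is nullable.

We compute FIRST(Q) using the standard algorithm.
FIRST(P) = {+}
FIRST(Q) = {*}
FIRST(R) = {*, +}
FIRST(S) = {*, +}
Therefore, FIRST(Q) = {*}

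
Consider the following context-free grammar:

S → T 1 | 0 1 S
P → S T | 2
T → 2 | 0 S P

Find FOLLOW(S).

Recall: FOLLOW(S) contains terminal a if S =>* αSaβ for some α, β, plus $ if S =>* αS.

We compute FOLLOW(S) using the standard algorithm.
FOLLOW(S) starts with {$}.
FIRST(P) = {0, 2}
FIRST(S) = {0, 2}
FIRST(T) = {0, 2}
FOLLOW(P) = {1}
FOLLOW(S) = {$, 0, 2}
FOLLOW(T) = {1}
Therefore, FOLLOW(S) = {$, 0, 2}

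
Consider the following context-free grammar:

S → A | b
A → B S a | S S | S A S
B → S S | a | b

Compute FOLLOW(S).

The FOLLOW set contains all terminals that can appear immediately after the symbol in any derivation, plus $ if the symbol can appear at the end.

We compute FOLLOW(S) using the standard algorithm.
FOLLOW(S) starts with {$}.
FIRST(A) = {a, b}
FIRST(B) = {a, b}
FIRST(S) = {a, b}
FOLLOW(A) = {$, a, b}
FOLLOW(B) = {a, b}
FOLLOW(S) = {$, a, b}
Therefore, FOLLOW(S) = {$, a, b}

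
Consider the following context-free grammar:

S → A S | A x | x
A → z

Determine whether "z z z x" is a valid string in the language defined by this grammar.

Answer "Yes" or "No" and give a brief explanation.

Yes - a valid derivation exists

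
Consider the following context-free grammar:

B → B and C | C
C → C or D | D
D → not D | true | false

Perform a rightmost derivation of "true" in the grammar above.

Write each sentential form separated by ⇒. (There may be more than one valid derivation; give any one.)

B ⇒ C ⇒ D ⇒ true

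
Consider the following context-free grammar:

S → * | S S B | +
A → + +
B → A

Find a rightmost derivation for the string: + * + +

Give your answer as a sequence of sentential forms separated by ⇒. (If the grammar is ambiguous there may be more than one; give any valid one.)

S ⇒ S S B ⇒ S S A ⇒ S S + + ⇒ S * + + ⇒ + * + +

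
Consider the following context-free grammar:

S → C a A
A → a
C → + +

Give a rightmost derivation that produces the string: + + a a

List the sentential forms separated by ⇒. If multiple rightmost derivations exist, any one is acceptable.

S ⇒ C a A ⇒ C a a ⇒ + + a a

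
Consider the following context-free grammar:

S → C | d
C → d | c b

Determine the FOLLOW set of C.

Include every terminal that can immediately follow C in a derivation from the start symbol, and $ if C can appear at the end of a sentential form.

We compute FOLLOW(C) using the standard algorithm.
FOLLOW(S) starts with {$}.
FIRST(C) = {c, d}
FIRST(S) = {c, d}
FOLLOW(C) = {$}
FOLLOW(S) = {$}
Therefore, FOLLOW(C) = {$}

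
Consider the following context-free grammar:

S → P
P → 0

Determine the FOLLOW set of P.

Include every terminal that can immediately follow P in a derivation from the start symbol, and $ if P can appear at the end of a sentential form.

We compute FOLLOW(P) using the standard algorithm.
FOLLOW(S) starts with {$}.
FIRST(P) = {0}
FIRST(S) = {0}
FOLLOW(P) = {$}
FOLLOW(S) = {$}
Therefore, FOLLOW(P) = {$}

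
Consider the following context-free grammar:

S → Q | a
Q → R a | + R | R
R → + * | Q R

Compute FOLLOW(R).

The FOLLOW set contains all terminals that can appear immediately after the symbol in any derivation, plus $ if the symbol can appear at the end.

We compute FOLLOW(R) using the standard algorithm.
FOLLOW(S) starts with {$}.
FIRST(Q) = {+}
FIRST(R) = {+}
FIRST(S) = {+, a}
FOLLOW(Q) = {$, +}
FOLLOW(R) = {$, +, a}
FOLLOW(S) = {$}
Therefore, FOLLOW(R) = {$, +, a}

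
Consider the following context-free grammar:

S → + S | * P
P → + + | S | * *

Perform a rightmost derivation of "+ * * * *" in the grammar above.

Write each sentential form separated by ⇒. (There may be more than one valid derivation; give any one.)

S ⇒ + S ⇒ + * P ⇒ + * S ⇒ + * * P ⇒ + * * * *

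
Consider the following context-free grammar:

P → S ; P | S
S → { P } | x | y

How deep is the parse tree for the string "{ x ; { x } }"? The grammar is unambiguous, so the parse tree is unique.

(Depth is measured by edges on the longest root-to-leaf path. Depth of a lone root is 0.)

7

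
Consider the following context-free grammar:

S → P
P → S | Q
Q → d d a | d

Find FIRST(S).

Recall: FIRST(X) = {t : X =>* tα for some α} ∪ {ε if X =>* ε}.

We compute FIRST(S) using the standard algorithm.
FIRST(P) = {d}
FIRST(Q) = {d}
FIRST(S) = {d}
Therefore, FIRST(S) = {d}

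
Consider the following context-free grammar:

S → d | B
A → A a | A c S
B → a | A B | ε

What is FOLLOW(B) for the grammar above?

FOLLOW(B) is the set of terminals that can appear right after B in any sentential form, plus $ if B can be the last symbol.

We compute FOLLOW(B) using the standard algorithm.
FOLLOW(S) starts with {$}.
FIRST(A) = {}
FIRST(B) = {a, ε}
FIRST(S) = {a, d, ε}
FOLLOW(A) = {$, a, c}
FOLLOW(B) = {$, a, c}
FOLLOW(S) = {$, a, c}
Therefore, FOLLOW(B) = {$, a, c}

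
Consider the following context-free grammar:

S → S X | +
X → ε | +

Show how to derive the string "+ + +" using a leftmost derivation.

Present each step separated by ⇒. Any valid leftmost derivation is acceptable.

S ⇒ S X ⇒ S X X ⇒ + X X ⇒ + + X ⇒ + + +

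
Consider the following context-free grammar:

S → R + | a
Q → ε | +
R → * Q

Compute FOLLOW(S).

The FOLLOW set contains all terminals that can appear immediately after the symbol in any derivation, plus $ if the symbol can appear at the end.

We compute FOLLOW(S) using the standard algorithm.
FOLLOW(S) starts with {$}.
FIRST(Q) = {+, ε}
FIRST(R) = {*}
FIRST(S) = {*, a}
FOLLOW(Q) = {+}
FOLLOW(R) = {+}
FOLLOW(S) = {$}
Therefore, FOLLOW(S) = {$}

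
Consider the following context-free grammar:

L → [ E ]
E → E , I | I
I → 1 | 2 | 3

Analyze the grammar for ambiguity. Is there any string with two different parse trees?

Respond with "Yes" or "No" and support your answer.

No - the grammar is unambiguous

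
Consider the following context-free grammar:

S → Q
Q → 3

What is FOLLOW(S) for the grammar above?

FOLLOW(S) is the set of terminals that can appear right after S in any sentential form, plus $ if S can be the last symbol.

We compute FOLLOW(S) using the standard algorithm.
FOLLOW(S) starts with {$}.
FIRST(Q) = {3}
FIRST(S) = {3}
FOLLOW(Q) = {$}
FOLLOW(S) = {$}
Therefore, FOLLOW(S) = {$}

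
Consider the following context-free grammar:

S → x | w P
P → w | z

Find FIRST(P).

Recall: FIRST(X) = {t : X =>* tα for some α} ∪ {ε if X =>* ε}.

We compute FIRST(P) using the standard algorithm.
FIRST(P) = {w, z}
FIRST(S) = {w, x}
Therefore, FIRST(P) = {w, z}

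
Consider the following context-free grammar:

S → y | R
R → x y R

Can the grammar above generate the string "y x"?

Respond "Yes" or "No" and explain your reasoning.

No - no valid derivation exists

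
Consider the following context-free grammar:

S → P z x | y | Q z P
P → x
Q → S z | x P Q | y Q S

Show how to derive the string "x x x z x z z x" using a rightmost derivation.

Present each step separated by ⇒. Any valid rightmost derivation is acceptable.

S ⇒ Q z P ⇒ Q z x ⇒ x P Q z x ⇒ x P S z z x ⇒ x P P z x z z x ⇒ x P x z x z z x ⇒ x x x z x z z x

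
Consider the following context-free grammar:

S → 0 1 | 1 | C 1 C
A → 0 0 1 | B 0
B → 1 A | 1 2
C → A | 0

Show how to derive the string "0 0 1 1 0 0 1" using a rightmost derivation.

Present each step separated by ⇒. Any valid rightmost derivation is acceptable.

S ⇒ C 1 C ⇒ C 1 A ⇒ C 1 0 0 1 ⇒ A 1 0 0 1 ⇒ 0 0 1 1 0 0 1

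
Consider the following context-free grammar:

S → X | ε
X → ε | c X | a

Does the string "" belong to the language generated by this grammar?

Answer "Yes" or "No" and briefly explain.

Yes - a valid derivation exists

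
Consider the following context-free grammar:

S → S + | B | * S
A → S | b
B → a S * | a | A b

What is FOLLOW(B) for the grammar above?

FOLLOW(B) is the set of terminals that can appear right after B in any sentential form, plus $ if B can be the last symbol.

We compute FOLLOW(B) using the standard algorithm.
FOLLOW(S) starts with {$}.
FIRST(A) = {*, a, b}
FIRST(B) = {*, a, b}
FIRST(S) = {*, a, b}
FOLLOW(A) = {b}
FOLLOW(B) = {$, *, +, b}
FOLLOW(S) = {$, *, +, b}
Therefore, FOLLOW(B) = {$, *, +, b}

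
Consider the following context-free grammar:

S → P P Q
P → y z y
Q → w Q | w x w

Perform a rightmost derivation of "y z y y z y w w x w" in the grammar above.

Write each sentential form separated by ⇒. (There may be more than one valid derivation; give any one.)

S ⇒ P P Q ⇒ P P w Q ⇒ P P w w x w ⇒ P y z y w w x w ⇒ y z y y z y w w x w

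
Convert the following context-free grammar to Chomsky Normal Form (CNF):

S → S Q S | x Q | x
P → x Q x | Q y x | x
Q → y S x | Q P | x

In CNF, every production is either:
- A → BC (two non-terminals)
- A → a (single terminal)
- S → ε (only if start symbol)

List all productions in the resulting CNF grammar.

TX → x; S → x; TY → y; P → x; Q → x; S → S X0; X0 → Q S; S → TX Q; P → TX X1; X1 → Q TX; P → Q X2; X2 → TY TX; Q → TY X3; X3 → S TX; Q → Q P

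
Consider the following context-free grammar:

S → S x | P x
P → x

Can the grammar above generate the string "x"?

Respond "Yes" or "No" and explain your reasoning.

No - no valid derivation exists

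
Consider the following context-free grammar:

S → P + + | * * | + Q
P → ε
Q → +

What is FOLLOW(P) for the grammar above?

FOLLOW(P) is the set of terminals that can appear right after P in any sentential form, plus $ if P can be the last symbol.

We compute FOLLOW(P) using the standard algorithm.
FOLLOW(S) starts with {$}.
FIRST(P) = {ε}
FIRST(Q) = {+}
FIRST(S) = {*, +}
FOLLOW(P) = {+}
FOLLOW(Q) = {$}
FOLLOW(S) = {$}
Therefore, FOLLOW(P) = {+}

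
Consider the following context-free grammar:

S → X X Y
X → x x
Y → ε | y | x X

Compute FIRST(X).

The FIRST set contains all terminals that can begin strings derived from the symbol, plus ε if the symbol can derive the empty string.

We compute FIRST(X) using the standard algorithm.
FIRST(S) = {x}
FIRST(X) = {x}
FIRST(Y) = {x, y, ε}
Therefore, FIRST(X) = {x}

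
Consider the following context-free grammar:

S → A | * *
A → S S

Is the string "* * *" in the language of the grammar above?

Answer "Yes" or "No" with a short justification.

No - no valid derivation exists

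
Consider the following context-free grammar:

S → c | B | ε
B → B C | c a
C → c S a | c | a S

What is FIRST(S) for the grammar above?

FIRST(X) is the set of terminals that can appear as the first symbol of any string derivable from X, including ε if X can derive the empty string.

We compute FIRST(S) using the standard algorithm.
FIRST(B) = {c}
FIRST(C) = {a, c}
FIRST(S) = {c, ε}
Therefore, FIRST(S) = {c, ε}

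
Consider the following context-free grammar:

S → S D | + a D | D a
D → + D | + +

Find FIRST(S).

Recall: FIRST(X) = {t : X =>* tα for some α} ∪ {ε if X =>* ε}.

We compute FIRST(S) using the standard algorithm.
FIRST(D) = {+}
FIRST(S) = {+}
Therefore, FIRST(S) = {+}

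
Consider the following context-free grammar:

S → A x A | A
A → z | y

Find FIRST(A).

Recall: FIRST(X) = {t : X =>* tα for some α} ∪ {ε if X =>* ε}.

We compute FIRST(A) using the standard algorithm.
FIRST(A) = {y, z}
FIRST(S) = {y, z}
Therefore, FIRST(A) = {y, z}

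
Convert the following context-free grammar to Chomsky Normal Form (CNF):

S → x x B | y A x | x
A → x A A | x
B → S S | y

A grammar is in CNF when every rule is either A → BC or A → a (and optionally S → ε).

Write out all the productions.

TX → x; TY → y; S → x; A → x; B → y; S → TX X0; X0 → TX B; S → TY X1; X1 → A TX; A → TX X2; X2 → A A; B → S S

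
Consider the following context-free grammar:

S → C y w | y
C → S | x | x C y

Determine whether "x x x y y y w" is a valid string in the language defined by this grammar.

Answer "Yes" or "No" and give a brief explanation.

Yes - a valid derivation exists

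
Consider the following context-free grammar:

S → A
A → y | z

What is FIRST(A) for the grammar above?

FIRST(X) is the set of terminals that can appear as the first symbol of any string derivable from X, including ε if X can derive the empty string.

We compute FIRST(A) using the standard algorithm.
FIRST(A) = {y, z}
FIRST(S) = {y, z}
Therefore, FIRST(A) = {y, z}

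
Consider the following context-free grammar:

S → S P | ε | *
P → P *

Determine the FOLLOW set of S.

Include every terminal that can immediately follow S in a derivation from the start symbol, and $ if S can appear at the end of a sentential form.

We compute FOLLOW(S) using the standard algorithm.
FOLLOW(S) starts with {$}.
FIRST(P) = {}
FIRST(S) = {*, ε}
FOLLOW(P) = {$, *}
FOLLOW(S) = {$}
Therefore, FOLLOW(S) = {$}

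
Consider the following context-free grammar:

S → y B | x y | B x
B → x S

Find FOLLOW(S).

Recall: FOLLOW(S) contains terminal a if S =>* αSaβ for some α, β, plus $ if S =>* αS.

We compute FOLLOW(S) using the standard algorithm.
FOLLOW(S) starts with {$}.
FIRST(B) = {x}
FIRST(S) = {x, y}
FOLLOW(B) = {$, x}
FOLLOW(S) = {$, x}
Therefore, FOLLOW(S) = {$, x}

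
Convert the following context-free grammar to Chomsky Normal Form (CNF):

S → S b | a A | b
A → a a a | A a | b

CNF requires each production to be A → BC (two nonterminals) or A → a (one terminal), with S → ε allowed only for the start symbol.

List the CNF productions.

TB → b; TA → a; S → b; A → b; S → S TB; S → TA A; A → TA X0; X0 → TA TA; A → A TA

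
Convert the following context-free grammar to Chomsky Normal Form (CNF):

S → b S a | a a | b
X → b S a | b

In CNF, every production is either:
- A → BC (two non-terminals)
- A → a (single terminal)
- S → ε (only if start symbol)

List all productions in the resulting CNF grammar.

TB → b; TA → a; S → b; X → b; S → TB X0; X0 → S TA; S → TA TA; X → TB X1; X1 → S TA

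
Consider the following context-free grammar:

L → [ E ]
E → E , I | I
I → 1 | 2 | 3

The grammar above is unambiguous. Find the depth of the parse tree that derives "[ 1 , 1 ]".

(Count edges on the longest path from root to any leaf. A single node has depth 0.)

4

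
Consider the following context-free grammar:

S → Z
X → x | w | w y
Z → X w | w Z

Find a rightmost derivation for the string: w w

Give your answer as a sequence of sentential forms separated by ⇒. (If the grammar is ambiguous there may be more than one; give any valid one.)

S ⇒ Z ⇒ X w ⇒ w w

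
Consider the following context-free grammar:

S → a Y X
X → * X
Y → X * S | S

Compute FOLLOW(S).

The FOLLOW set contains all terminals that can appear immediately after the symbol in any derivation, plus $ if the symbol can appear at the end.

We compute FOLLOW(S) using the standard algorithm.
FOLLOW(S) starts with {$}.
FIRST(S) = {a}
FIRST(X) = {*}
FIRST(Y) = {*, a}
FOLLOW(S) = {$, *}
FOLLOW(X) = {$, *}
FOLLOW(Y) = {*}
Therefore, FOLLOW(S) = {$, *}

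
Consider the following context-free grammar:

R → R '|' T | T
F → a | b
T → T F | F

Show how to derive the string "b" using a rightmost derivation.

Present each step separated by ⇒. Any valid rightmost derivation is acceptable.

R ⇒ T ⇒ F ⇒ b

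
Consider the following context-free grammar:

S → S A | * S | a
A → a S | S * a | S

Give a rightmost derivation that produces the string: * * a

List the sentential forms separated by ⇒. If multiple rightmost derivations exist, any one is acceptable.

S ⇒ * S ⇒ * * S ⇒ * * a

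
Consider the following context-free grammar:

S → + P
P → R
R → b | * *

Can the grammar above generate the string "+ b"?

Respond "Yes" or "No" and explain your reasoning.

Yes - a valid derivation exists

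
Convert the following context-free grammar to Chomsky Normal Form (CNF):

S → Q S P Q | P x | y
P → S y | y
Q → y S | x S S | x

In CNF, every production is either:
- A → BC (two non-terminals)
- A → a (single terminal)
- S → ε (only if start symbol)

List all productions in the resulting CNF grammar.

TX → x; S → y; TY → y; P → y; Q → x; S → Q X0; X0 → S X1; X1 → P Q; S → P TX; P → S TY; Q → TY S; Q → TX X2; X2 → S S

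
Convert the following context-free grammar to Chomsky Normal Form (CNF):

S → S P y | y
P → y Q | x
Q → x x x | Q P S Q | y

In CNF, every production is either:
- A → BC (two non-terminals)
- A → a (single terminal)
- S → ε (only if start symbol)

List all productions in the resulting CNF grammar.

TY → y; S → y; P → x; TX → x; Q → y; S → S X0; X0 → P TY; P → TY Q; Q → TX X1; X1 → TX TX; Q → Q X2; X2 → P X3; X3 → S Q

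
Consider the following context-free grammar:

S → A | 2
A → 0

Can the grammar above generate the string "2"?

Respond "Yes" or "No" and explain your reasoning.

Yes - a valid derivation exists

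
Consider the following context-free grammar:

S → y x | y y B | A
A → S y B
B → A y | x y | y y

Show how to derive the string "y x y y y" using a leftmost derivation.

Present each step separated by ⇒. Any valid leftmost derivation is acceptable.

S ⇒ A ⇒ S y B ⇒ y x y B ⇒ y x y y y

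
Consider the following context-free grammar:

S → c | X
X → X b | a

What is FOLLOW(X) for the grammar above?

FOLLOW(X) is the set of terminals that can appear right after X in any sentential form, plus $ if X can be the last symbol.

We compute FOLLOW(X) using the standard algorithm.
FOLLOW(S) starts with {$}.
FIRST(S) = {a, c}
FIRST(X) = {a}
FOLLOW(S) = {$}
FOLLOW(X) = {$, b}
Therefore, FOLLOW(X) = {$, b}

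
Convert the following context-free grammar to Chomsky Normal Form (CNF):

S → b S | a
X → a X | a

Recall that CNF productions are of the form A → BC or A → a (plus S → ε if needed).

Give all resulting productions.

TB → b; S → a; TA → a; X → a; S → TB S; X → TA X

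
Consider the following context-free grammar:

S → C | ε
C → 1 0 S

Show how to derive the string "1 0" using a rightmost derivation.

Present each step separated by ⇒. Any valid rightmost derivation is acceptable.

S ⇒ C ⇒ 1 0 S ⇒ 1 0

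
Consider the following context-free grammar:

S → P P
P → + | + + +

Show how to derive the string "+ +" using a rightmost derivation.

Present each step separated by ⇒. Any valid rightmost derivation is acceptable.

S ⇒ P P ⇒ P + ⇒ + +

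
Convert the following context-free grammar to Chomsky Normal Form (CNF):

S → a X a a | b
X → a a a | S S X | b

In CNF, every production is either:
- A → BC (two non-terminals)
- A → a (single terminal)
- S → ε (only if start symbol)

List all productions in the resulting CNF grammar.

TA → a; S → b; X → b; S → TA X0; X0 → X X1; X1 → TA TA; X → TA X2; X2 → TA TA; X → S X3; X3 → S X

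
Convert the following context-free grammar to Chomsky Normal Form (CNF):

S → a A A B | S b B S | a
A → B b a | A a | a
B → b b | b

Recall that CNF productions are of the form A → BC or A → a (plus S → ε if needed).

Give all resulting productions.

TA → a; TB → b; S → a; A → a; B → b; S → TA X0; X0 → A X1; X1 → A B; S → S X2; X2 → TB X3; X3 → B S; A → B X4; X4 → TB TA; A → A TA; B → TB TB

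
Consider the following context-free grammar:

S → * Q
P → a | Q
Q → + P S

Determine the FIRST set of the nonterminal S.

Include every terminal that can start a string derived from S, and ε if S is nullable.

We compute FIRST(S) using the standard algorithm.
FIRST(P) = {+, a}
FIRST(Q) = {+}
FIRST(S) = {*}
Therefore, FIRST(S) = {*}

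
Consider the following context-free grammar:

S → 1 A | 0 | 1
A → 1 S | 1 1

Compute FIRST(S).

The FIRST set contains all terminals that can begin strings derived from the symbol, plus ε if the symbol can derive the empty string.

We compute FIRST(S) using the standard algorithm.
FIRST(A) = {1}
FIRST(S) = {0, 1}
Therefore, FIRST(S) = {0, 1}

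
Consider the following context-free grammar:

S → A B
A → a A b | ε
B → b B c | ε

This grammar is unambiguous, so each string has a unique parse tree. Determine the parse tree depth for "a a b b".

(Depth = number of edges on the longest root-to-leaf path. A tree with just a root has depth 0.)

4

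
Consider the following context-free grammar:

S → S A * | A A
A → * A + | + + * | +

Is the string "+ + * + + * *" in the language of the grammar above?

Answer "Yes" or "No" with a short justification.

No - no valid derivation exists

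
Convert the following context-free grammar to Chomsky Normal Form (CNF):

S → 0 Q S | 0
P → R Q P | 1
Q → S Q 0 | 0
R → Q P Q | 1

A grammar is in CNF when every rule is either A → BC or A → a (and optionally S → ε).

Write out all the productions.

T0 → 0; S → 0; P → 1; Q → 0; R → 1; S → T0 X0; X0 → Q S; P → R X1; X1 → Q P; Q → S X2; X2 → Q T0; R → Q X3; X3 → P Q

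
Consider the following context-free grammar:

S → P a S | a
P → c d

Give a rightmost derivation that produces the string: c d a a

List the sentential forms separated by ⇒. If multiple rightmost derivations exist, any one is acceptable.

S ⇒ P a S ⇒ P a a ⇒ c d a a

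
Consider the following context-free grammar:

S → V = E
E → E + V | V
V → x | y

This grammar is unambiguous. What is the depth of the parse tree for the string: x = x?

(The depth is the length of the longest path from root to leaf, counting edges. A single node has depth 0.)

3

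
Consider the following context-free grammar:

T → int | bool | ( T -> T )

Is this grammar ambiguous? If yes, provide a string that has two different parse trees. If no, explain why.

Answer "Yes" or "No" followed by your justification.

No - the grammar is unambiguous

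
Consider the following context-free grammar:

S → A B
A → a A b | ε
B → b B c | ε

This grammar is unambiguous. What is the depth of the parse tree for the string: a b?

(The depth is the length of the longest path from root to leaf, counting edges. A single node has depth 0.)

3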